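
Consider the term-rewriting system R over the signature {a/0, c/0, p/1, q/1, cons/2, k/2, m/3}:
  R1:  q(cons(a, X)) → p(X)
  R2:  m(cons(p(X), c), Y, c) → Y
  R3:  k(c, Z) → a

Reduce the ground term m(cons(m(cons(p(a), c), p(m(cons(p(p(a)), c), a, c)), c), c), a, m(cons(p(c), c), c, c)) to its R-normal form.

a

1. m(cons(m(cons(p(a), c), p(m(cons(p(p(a)), c), a, c)), c), c), a, m(cons(p(c), c), c, c))  →  m(cons(p(m(cons(p(p(a)), c), a, c)), c), a, m(cons(p(c), c), c, c))   [R2 at 1.1]
2. m(cons(p(m(cons(p(p(a)), c), a, c)), c), a, m(cons(p(c), c), c, c))  →  m(cons(p(a), c), a, m(cons(p(c), c), c, c))   [R2 at 1.1.1]
3. m(cons(p(a), c), a, m(cons(p(c), c), c, c))  →  m(cons(p(a), c), a, c)   [R2 at 3]
4. m(cons(p(a), c), a, c)  →  a   [R2 at ε]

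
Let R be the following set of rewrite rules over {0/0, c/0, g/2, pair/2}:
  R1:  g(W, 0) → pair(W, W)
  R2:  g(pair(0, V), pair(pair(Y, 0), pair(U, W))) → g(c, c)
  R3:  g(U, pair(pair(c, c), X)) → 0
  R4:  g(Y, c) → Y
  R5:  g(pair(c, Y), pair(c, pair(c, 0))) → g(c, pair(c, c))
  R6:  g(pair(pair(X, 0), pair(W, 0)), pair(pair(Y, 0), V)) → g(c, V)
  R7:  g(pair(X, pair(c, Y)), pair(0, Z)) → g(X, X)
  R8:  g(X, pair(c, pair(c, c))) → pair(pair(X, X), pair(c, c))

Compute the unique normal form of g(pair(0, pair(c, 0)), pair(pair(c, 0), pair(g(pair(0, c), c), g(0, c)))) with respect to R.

c

1. g(pair(0, pair(c, 0)), pair(pair(c, 0), pair(g(pair(0, c), c), g(0, c))))  →  g(c, c)   [R2 at ε]
2. g(c, c)  →  c   [R4 at ε]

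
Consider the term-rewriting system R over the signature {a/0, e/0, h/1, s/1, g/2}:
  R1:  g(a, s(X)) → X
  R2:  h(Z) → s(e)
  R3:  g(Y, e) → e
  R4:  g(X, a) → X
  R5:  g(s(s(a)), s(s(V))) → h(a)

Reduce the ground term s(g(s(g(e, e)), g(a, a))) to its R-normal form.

s(s(e))

1. s(g(s(g(e, e)), g(a, a)))  →  s(g(s(e), g(a, a)))   [R3 at 1.1.1]
2. s(g(s(e), g(a, a)))  →  s(g(s(e), a))   [R4 at 1.2]
3. s(g(s(e), a))  →  s(s(e))   [R4 at 1]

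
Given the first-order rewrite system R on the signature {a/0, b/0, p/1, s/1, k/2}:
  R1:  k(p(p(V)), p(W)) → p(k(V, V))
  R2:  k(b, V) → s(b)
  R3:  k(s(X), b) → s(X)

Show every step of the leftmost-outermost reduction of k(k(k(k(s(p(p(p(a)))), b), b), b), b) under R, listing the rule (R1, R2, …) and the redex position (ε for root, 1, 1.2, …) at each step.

1. k(k(k(k(s(p(p(p(a)))), b), b), b), b)  →  k(k(k(s(p(p(p(a)))), b), b), b)   [R3 at 1.1.1]
2. k(k(k(s(p(p(p(a)))), b), b), b)  →  k(k(s(p(p(p(a)))), b), b)   [R3 at 1.1]
3. k(k(s(p(p(p(a)))), b), b)  →  k(s(p(p(p(a)))), b)   [R3 at 1]
4. k(s(p(p(p(a)))), b)  →  s(p(p(p(a))))   [R3 at ε]

s(p(p(p(a))))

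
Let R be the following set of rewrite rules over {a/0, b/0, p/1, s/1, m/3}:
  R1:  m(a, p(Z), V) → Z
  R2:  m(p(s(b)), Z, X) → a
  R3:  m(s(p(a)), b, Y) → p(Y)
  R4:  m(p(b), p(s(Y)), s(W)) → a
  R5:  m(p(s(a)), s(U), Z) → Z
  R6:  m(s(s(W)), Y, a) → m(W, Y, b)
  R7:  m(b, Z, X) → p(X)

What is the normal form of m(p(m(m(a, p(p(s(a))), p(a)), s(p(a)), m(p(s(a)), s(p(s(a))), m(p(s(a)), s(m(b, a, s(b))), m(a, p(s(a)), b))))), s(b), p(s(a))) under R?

1. m(p(m(m(a, p(p(s(a))), p(a)), s(p(a)), m(p(s(a)), s(p(s(a))), m(p(s(a)), s(m(b, a, s(b))), m(a, p(s(a)), b))))), s(b), p(s(a)))  →  m(p(m(p(s(a)), s(p(a)), m(p(s(a)), s(p(s(a))), m(p(s(a)), s(m(b, a, s(b))), m(a, p(s(a)), b))))), s(b), p(s(a)))   [R1 at 1.1.1]
2. m(p(m(p(s(a)), s(p(a)), m(p(s(a)), s(p(s(a))), m(p(s(a)), s(m(b, a, s(b))), m(a, p(s(a)), b))))), s(b), p(s(a)))  →  m(p(m(p(s(a)), s(p(s(a))), m(p(s(a)), s(m(b, a, s(b))), m(a, p(s(a)), b)))), s(b), p(s(a)))   [R5 at 1.1]
3. m(p(m(p(s(a)), s(p(s(a))), m(p(s(a)), s(m(b, a, s(b))), m(a, p(s(a)), b)))), s(b), p(s(a)))  →  m(p(m(p(s(a)), s(m(b, a, s(b))), m(a, p(s(a)), b))), s(b), p(s(a)))   [R5 at 1.1]
4. m(p(m(p(s(a)), s(m(b, a, s(b))), m(a, p(s(a)), b))), s(b), p(s(a)))  →  m(p(m(a, p(s(a)), b)), s(b), p(s(a)))   [R5 at 1.1]
5. m(p(m(a, p(s(a)), b)), s(b), p(s(a)))  →  m(p(s(a)), s(b), p(s(a)))   [R1 at 1.1]
6. m(p(s(a)), s(b), p(s(a)))  →  p(s(a))   [R5 at ε]

p(s(a))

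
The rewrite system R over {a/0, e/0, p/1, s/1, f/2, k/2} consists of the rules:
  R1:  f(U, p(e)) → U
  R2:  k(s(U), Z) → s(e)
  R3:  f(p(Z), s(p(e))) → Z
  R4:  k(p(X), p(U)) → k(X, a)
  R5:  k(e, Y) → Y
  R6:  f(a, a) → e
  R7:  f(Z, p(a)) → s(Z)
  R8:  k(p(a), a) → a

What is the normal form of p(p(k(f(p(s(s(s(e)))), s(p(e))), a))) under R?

p(p(s(e)))

1. p(p(k(f(p(s(s(s(e)))), s(p(e))), a)))  →  p(p(k(s(s(s(e))), a)))   [R3 at 1.1.1]
2. p(p(k(s(s(s(e))), a)))  →  p(p(s(e)))   [R2 at 1.1]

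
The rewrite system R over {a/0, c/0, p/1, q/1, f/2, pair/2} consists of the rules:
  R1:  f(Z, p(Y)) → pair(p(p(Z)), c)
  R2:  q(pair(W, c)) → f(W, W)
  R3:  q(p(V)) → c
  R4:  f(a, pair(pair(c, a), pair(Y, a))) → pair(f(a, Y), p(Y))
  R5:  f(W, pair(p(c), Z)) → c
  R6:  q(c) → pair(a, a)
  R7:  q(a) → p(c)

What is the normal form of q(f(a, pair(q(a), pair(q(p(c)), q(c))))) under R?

1. q(f(a, pair(q(a), pair(q(p(c)), q(c)))))  →  q(f(a, pair(p(c), pair(q(p(c)), q(c)))))   [R7 at 1.2.1]
2. q(f(a, pair(p(c), pair(q(p(c)), q(c)))))  →  q(c)   [R5 at 1]
3. q(c)  →  pair(a, a)   [R6 at ε]

pair(a, a)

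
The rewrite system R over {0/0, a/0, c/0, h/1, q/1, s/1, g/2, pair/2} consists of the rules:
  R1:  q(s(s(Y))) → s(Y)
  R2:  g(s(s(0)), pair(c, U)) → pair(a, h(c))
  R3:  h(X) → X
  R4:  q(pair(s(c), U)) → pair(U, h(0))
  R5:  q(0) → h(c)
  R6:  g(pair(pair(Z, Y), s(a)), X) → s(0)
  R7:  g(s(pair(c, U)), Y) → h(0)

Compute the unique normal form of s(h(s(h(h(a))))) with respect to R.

s(s(a))

1. s(h(s(h(h(a)))))  →  s(s(h(h(a))))   [R3 at 1]
2. s(s(h(h(a))))  →  s(s(h(a)))   [R3 at 1.1]
3. s(s(h(a)))  →  s(s(a))   [R3 at 1.1]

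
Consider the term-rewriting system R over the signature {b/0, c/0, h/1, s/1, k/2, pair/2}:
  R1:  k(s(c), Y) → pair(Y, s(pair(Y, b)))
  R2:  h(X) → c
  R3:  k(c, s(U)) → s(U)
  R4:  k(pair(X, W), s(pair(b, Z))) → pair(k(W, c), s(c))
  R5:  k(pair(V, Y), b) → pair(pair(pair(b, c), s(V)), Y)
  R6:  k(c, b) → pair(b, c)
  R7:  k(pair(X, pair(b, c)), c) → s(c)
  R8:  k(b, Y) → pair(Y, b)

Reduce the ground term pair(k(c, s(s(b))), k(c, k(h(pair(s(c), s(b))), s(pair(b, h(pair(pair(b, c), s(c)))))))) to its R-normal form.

1. pair(k(c, s(s(b))), k(c, k(h(pair(s(c), s(b))), s(pair(b, h(pair(pair(b, c), s(c))))))))  →  pair(s(s(b)), k(c, k(h(pair(s(c), s(b))), s(pair(b, h(pair(pair(b, c), s(c))))))))   [R3 at 1]
2. pair(s(s(b)), k(c, k(h(pair(s(c), s(b))), s(pair(b, h(pair(pair(b, c), s(c))))))))  →  pair(s(s(b)), k(c, k(c, s(pair(b, h(pair(pair(b, c), s(c))))))))   [R2 at 2.2.1]
3. pair(s(s(b)), k(c, k(c, s(pair(b, h(pair(pair(b, c), s(c))))))))  →  pair(s(s(b)), k(c, s(pair(b, h(pair(pair(b, c), s(c)))))))   [R3 at 2.2]
4. pair(s(s(b)), k(c, s(pair(b, h(pair(pair(b, c), s(c)))))))  →  pair(s(s(b)), s(pair(b, h(pair(pair(b, c), s(c))))))   [R3 at 2]
5. pair(s(s(b)), s(pair(b, h(pair(pair(b, c), s(c))))))  →  pair(s(s(b)), s(pair(b, c)))   [R2 at 2.1.2]

pair(s(s(b)), s(pair(b, c)))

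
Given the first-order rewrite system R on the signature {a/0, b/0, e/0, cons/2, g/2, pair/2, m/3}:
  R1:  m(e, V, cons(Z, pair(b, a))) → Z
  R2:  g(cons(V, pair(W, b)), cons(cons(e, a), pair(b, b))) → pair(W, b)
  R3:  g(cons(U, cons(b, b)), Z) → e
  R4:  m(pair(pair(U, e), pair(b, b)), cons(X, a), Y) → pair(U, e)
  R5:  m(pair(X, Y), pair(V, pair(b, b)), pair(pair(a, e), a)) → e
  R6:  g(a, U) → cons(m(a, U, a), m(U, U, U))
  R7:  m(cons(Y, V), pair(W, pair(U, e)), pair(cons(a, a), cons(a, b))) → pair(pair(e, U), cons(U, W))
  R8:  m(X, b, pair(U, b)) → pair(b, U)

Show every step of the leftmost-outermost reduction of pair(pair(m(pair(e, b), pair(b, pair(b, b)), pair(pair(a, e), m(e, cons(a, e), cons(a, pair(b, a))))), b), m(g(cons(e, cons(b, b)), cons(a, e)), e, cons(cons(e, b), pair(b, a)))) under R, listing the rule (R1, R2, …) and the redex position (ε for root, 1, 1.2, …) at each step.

1. pair(pair(m(pair(e, b), pair(b, pair(b, b)), pair(pair(a, e), m(e, cons(a, e), cons(a, pair(b, a))))), b), m(g(cons(e, cons(b, b)), cons(a, e)), e, cons(cons(e, b), pair(b, a))))  →  pair(pair(m(pair(e, b), pair(b, pair(b, b)), pair(pair(a, e), a)), b), m(g(cons(e, cons(b, b)), cons(a, e)), e, cons(cons(e, b), pair(b, a))))   [R1 at 1.1.3.2]
2. pair(pair(m(pair(e, b), pair(b, pair(b, b)), pair(pair(a, e), a)), b), m(g(cons(e, cons(b, b)), cons(a, e)), e, cons(cons(e, b), pair(b, a))))  →  pair(pair(e, b), m(g(cons(e, cons(b, b)), cons(a, e)), e, cons(cons(e, b), pair(b, a))))   [R5 at 1.1]
3. pair(pair(e, b), m(g(cons(e, cons(b, b)), cons(a, e)), e, cons(cons(e, b), pair(b, a))))  →  pair(pair(e, b), m(e, e, cons(cons(e, b), pair(b, a))))   [R3 at 2.1]
4. pair(pair(e, b), m(e, e, cons(cons(e, b), pair(b, a))))  →  pair(pair(e, b), cons(e, b))   [R1 at 2]

pair(pair(e, b), cons(e, b))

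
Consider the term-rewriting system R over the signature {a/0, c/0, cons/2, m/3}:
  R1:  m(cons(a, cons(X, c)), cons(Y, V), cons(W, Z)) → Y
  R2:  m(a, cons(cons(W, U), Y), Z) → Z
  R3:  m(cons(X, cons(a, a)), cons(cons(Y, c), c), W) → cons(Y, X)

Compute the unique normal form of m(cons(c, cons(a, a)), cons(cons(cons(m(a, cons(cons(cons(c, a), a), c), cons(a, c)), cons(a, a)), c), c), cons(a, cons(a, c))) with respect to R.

1. m(cons(c, cons(a, a)), cons(cons(cons(m(a, cons(cons(cons(c, a), a), c), cons(a, c)), cons(a, a)), c), c), cons(a, cons(a, c)))  →  cons(cons(m(a, cons(cons(cons(c, a), a), c), cons(a, c)), cons(a, a)), c)   [R3 at ε]
2. cons(cons(m(a, cons(cons(cons(c, a), a), c), cons(a, c)), cons(a, a)), c)  →  cons(cons(cons(a, c), cons(a, a)), c)   [R2 at 1.1]

cons(cons(cons(a, c), cons(a, a)), c)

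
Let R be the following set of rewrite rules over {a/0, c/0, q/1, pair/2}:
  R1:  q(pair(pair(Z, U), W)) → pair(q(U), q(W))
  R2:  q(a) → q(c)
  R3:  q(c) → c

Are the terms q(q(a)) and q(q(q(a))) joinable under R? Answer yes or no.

yes — NF(t₁) = c, NF(t₂) = c

Reduce t₁ = q(q(a)):
1. q(q(a))  →  q(q(c))   [R2 at 1]
2. q(q(c))  →  q(c)   [R3 at 1]
3. q(c)  →  c   [R3 at ε]

Reduce t₂ = q(q(q(a))):
1. q(q(q(a)))  →  q(q(q(c)))   [R2 at 1.1]
2. q(q(q(c)))  →  q(q(c))   [R3 at 1.1]
3. q(q(c))  →  q(c)   [R3 at 1]
4. q(c)  →  c   [R3 at ε]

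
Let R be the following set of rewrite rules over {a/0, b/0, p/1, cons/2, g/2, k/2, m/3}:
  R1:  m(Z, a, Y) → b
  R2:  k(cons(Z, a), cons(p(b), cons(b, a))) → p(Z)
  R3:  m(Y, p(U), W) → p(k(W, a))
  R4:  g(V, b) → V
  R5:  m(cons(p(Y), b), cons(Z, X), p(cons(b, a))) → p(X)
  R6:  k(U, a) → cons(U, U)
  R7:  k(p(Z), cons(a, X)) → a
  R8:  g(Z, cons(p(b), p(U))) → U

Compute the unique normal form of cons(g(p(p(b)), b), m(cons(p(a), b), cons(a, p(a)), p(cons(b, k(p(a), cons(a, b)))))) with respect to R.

1. cons(g(p(p(b)), b), m(cons(p(a), b), cons(a, p(a)), p(cons(b, k(p(a), cons(a, b))))))  →  cons(p(p(b)), m(cons(p(a), b), cons(a, p(a)), p(cons(b, k(p(a), cons(a, b))))))   [R4 at 1]
2. cons(p(p(b)), m(cons(p(a), b), cons(a, p(a)), p(cons(b, k(p(a), cons(a, b))))))  →  cons(p(p(b)), m(cons(p(a), b), cons(a, p(a)), p(cons(b, a))))   [R7 at 2.3.1.2]
3. cons(p(p(b)), m(cons(p(a), b), cons(a, p(a)), p(cons(b, a))))  →  cons(p(p(b)), p(p(a)))   [R5 at 2]

cons(p(p(b)), p(p(a)))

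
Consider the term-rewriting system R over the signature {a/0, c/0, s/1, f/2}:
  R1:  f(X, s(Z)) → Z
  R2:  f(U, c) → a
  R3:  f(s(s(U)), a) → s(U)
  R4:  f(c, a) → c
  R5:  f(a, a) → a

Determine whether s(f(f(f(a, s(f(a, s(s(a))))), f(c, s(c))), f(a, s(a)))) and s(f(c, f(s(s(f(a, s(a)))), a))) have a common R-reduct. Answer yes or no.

yes — NF(t₁) = s(a), NF(t₂) = s(a)

Reduce t₁ = s(f(f(f(a, s(f(a, s(s(a))))), f(c, s(c))), f(a, s(a)))):
1. s(f(f(f(a, s(f(a, s(s(a))))), f(c, s(c))), f(a, s(a))))  →  s(f(f(f(a, s(s(a))), f(c, s(c))), f(a, s(a))))   [R1 at 1.1.1]
2. s(f(f(f(a, s(s(a))), f(c, s(c))), f(a, s(a))))  →  s(f(f(s(a), f(c, s(c))), f(a, s(a))))   [R1 at 1.1.1]
3. s(f(f(s(a), f(c, s(c))), f(a, s(a))))  →  s(f(f(s(a), c), f(a, s(a))))   [R1 at 1.1.2]
4. s(f(f(s(a), c), f(a, s(a))))  →  s(f(a, f(a, s(a))))   [R2 at 1.1]
5. s(f(a, f(a, s(a))))  →  s(f(a, a))   [R1 at 1.2]
6. s(f(a, a))  →  s(a)   [R5 at 1]

Reduce t₂ = s(f(c, f(s(s(f(a, s(a)))), a))):
1. s(f(c, f(s(s(f(a, s(a)))), a)))  →  s(f(c, s(f(a, s(a)))))   [R3 at 1.2]
2. s(f(c, s(f(a, s(a)))))  →  s(f(a, s(a)))   [R1 at 1]
3. s(f(a, s(a)))  →  s(a)   [R1 at 1]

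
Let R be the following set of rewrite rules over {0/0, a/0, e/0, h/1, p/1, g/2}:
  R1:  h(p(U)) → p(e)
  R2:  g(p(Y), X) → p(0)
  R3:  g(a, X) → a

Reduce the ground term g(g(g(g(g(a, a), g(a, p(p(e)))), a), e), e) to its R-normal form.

a

1. g(g(g(g(g(a, a), g(a, p(p(e)))), a), e), e)  →  g(g(g(g(a, g(a, p(p(e)))), a), e), e)   [R3 at 1.1.1.1]
2. g(g(g(g(a, g(a, p(p(e)))), a), e), e)  →  g(g(g(a, a), e), e)   [R3 at 1.1.1]
3. g(g(g(a, a), e), e)  →  g(g(a, e), e)   [R3 at 1.1]
4. g(g(a, e), e)  →  g(a, e)   [R3 at 1]
5. g(a, e)  →  a   [R3 at ε]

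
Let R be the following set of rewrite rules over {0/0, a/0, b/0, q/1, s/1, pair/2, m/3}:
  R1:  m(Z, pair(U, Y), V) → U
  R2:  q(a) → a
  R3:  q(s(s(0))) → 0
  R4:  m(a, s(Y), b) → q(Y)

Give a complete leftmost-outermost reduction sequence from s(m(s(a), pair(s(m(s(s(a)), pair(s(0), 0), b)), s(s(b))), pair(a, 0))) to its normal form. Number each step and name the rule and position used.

s(s(s(0)))

1. s(m(s(a), pair(s(m(s(s(a)), pair(s(0), 0), b)), s(s(b))), pair(a, 0)))  →  s(s(m(s(s(a)), pair(s(0), 0), b)))   [R1 at 1]
2. s(s(m(s(s(a)), pair(s(0), 0), b)))  →  s(s(s(0)))   [R1 at 1.1]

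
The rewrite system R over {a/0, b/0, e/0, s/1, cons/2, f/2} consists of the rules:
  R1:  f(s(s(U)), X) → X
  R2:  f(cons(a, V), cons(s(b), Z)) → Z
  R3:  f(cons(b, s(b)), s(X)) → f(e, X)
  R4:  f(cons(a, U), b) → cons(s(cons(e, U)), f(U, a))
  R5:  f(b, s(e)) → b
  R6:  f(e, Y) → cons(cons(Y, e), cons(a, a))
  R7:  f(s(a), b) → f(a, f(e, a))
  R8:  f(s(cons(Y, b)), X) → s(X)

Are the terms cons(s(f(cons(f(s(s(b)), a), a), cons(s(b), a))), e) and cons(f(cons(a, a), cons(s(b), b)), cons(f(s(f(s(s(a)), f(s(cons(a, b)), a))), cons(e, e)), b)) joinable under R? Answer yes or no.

Reduce t₁ = cons(s(f(cons(f(s(s(b)), a), a), cons(s(b), a))), e):
1. cons(s(f(cons(f(s(s(b)), a), a), cons(s(b), a))), e)  →  cons(s(f(cons(a, a), cons(s(b), a))), e)   [R1 at 1.1.1.1]
2. cons(s(f(cons(a, a), cons(s(b), a))), e)  →  cons(s(a), e)   [R2 at 1.1]

Reduce t₂ = cons(f(cons(a, a), cons(s(b), b)), cons(f(s(f(s(s(a)), f(s(cons(a, b)), a))), cons(e, e)), b)):
1. cons(f(cons(a, a), cons(s(b), b)), cons(f(s(f(s(s(a)), f(s(cons(a, b)), a))), cons(e, e)), b))  →  cons(b, cons(f(s(f(s(s(a)), f(s(cons(a, b)), a))), cons(e, e)), b))   [R2 at 1]
2. cons(b, cons(f(s(f(s(s(a)), f(s(cons(a, b)), a))), cons(e, e)), b))  →  cons(b, cons(f(s(f(s(cons(a, b)), a)), cons(e, e)), b))   [R1 at 2.1.1.1]
3. cons(b, cons(f(s(f(s(cons(a, b)), a)), cons(e, e)), b))  →  cons(b, cons(f(s(s(a)), cons(e, e)), b))   [R8 at 2.1.1.1]
4. cons(b, cons(f(s(s(a)), cons(e, e)), b))  →  cons(b, cons(cons(e, e), b))   [R1 at 2.1]

no — NF(t₁) = cons(s(a), e), NF(t₂) = cons(b, cons(cons(e, e), b))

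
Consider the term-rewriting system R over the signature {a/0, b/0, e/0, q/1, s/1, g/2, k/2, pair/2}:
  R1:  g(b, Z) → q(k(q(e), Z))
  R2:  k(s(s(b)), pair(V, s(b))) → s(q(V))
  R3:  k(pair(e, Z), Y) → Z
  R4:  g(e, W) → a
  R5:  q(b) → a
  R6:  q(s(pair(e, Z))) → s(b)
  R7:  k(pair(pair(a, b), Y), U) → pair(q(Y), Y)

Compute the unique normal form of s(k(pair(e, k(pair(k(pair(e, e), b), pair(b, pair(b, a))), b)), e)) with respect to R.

s(pair(b, pair(b, a)))

1. s(k(pair(e, k(pair(k(pair(e, e), b), pair(b, pair(b, a))), b)), e))  →  s(k(pair(k(pair(e, e), b), pair(b, pair(b, a))), b))   [R3 at 1]
2. s(k(pair(k(pair(e, e), b), pair(b, pair(b, a))), b))  →  s(k(pair(e, pair(b, pair(b, a))), b))   [R3 at 1.1.1]
3. s(k(pair(e, pair(b, pair(b, a))), b))  →  s(pair(b, pair(b, a)))   [R3 at 1]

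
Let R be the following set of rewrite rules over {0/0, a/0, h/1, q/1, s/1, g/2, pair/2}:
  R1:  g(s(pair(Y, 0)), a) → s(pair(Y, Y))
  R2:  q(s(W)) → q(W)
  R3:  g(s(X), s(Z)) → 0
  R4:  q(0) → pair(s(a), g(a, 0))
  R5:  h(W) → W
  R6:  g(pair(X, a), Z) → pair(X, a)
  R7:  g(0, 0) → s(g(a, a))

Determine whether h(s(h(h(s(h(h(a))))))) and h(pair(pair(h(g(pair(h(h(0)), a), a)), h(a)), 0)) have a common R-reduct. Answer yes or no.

Reduce t₁ = h(s(h(h(s(h(h(a))))))):
1. h(s(h(h(s(h(h(a)))))))  →  s(h(h(s(h(h(a))))))   [R5 at ε]
2. s(h(h(s(h(h(a))))))  →  s(h(s(h(h(a)))))   [R5 at 1]
3. s(h(s(h(h(a)))))  →  s(s(h(h(a))))   [R5 at 1]
4. s(s(h(h(a))))  →  s(s(h(a)))   [R5 at 1.1]
5. s(s(h(a)))  →  s(s(a))   [R5 at 1.1]

Reduce t₂ = h(pair(pair(h(g(pair(h(h(0)), a), a)), h(a)), 0)):
1. h(pair(pair(h(g(pair(h(h(0)), a), a)), h(a)), 0))  →  pair(pair(h(g(pair(h(h(0)), a), a)), h(a)), 0)   [R5 at ε]
2. pair(pair(h(g(pair(h(h(0)), a), a)), h(a)), 0)  →  pair(pair(g(pair(h(h(0)), a), a), h(a)), 0)   [R5 at 1.1]
3. pair(pair(g(pair(h(h(0)), a), a), h(a)), 0)  →  pair(pair(pair(h(h(0)), a), h(a)), 0)   [R6 at 1.1]
4. pair(pair(pair(h(h(0)), a), h(a)), 0)  →  pair(pair(pair(h(0), a), h(a)), 0)   [R5 at 1.1.1]
5. pair(pair(pair(h(0), a), h(a)), 0)  →  pair(pair(pair(0, a), h(a)), 0)   [R5 at 1.1.1]
6. pair(pair(pair(0, a), h(a)), 0)  →  pair(pair(pair(0, a), a), 0)   [R5 at 1.2]

no — NF(t₁) = s(s(a)), NF(t₂) = pair(pair(pair(0, a), a), 0)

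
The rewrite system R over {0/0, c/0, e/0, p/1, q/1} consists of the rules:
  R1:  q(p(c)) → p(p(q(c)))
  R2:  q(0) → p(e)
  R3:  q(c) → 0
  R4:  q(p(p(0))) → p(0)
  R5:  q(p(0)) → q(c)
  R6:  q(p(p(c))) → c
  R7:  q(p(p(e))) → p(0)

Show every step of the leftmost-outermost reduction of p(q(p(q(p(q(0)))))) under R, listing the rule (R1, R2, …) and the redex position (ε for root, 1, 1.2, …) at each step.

p(p(0))

1. p(q(p(q(p(q(0))))))  →  p(q(p(q(p(p(e))))))   [R2 at 1.1.1.1.1]
2. p(q(p(q(p(p(e))))))  →  p(q(p(p(0))))   [R7 at 1.1.1]
3. p(q(p(p(0))))  →  p(p(0))   [R4 at 1]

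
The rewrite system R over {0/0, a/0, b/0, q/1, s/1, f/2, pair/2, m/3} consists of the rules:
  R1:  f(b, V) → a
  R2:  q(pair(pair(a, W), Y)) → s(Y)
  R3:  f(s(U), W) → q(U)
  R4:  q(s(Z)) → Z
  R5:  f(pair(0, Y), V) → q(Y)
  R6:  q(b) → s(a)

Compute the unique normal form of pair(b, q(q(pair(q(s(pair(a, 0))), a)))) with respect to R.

pair(b, a)

1. pair(b, q(q(pair(q(s(pair(a, 0))), a))))  →  pair(b, q(q(pair(pair(a, 0), a))))   [R4 at 2.1.1.1]
2. pair(b, q(q(pair(pair(a, 0), a))))  →  pair(b, q(s(a)))   [R2 at 2.1]
3. pair(b, q(s(a)))  →  pair(b, a)   [R4 at 2]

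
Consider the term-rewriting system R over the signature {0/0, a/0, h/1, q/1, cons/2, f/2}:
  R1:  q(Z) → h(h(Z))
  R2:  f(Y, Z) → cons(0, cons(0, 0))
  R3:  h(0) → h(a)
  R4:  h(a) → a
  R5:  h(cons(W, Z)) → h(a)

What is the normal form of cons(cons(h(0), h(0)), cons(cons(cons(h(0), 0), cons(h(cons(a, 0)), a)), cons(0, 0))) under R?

cons(cons(a, a), cons(cons(cons(a, 0), cons(a, a)), cons(0, 0)))

1. cons(cons(h(0), h(0)), cons(cons(cons(h(0), 0), cons(h(cons(a, 0)), a)), cons(0, 0)))  →  cons(cons(h(a), h(0)), cons(cons(cons(h(0), 0), cons(h(cons(a, 0)), a)), cons(0, 0)))   [R3 at 1.1]
2. cons(cons(h(a), h(0)), cons(cons(cons(h(0), 0), cons(h(cons(a, 0)), a)), cons(0, 0)))  →  cons(cons(a, h(0)), cons(cons(cons(h(0), 0), cons(h(cons(a, 0)), a)), cons(0, 0)))   [R4 at 1.1]
3. cons(cons(a, h(0)), cons(cons(cons(h(0), 0), cons(h(cons(a, 0)), a)), cons(0, 0)))  →  cons(cons(a, h(a)), cons(cons(cons(h(0), 0), cons(h(cons(a, 0)), a)), cons(0, 0)))   [R3 at 1.2]
4. cons(cons(a, h(a)), cons(cons(cons(h(0), 0), cons(h(cons(a, 0)), a)), cons(0, 0)))  →  cons(cons(a, a), cons(cons(cons(h(0), 0), cons(h(cons(a, 0)), a)), cons(0, 0)))   [R4 at 1.2]
5. cons(cons(a, a), cons(cons(cons(h(0), 0), cons(h(cons(a, 0)), a)), cons(0, 0)))  →  cons(cons(a, a), cons(cons(cons(h(a), 0), cons(h(cons(a, 0)), a)), cons(0, 0)))   [R3 at 2.1.1.1]
6. cons(cons(a, a), cons(cons(cons(h(a), 0), cons(h(cons(a, 0)), a)), cons(0, 0)))  →  cons(cons(a, a), cons(cons(cons(a, 0), cons(h(cons(a, 0)), a)), cons(0, 0)))   [R4 at 2.1.1.1]
7. cons(cons(a, a), cons(cons(cons(a, 0), cons(h(cons(a, 0)), a)), cons(0, 0)))  →  cons(cons(a, a), cons(cons(cons(a, 0), cons(h(a), a)), cons(0, 0)))   [R5 at 2.1.2.1]
8. cons(cons(a, a), cons(cons(cons(a, 0), cons(h(a), a)), cons(0, 0)))  →  cons(cons(a, a), cons(cons(cons(a, 0), cons(a, a)), cons(0, 0)))   [R4 at 2.1.2.1]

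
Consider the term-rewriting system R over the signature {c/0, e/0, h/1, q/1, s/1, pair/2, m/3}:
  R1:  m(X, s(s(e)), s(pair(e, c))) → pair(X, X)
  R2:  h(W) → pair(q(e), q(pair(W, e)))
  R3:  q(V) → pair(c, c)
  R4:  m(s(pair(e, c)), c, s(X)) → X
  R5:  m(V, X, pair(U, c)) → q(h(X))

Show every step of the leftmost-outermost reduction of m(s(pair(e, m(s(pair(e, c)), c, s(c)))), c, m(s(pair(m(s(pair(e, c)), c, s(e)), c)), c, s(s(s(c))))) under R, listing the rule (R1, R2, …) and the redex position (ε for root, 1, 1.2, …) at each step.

s(c)

1. m(s(pair(e, m(s(pair(e, c)), c, s(c)))), c, m(s(pair(m(s(pair(e, c)), c, s(e)), c)), c, s(s(s(c)))))  →  m(s(pair(e, c)), c, m(s(pair(m(s(pair(e, c)), c, s(e)), c)), c, s(s(s(c)))))   [R4 at 1.1.2]
2. m(s(pair(e, c)), c, m(s(pair(m(s(pair(e, c)), c, s(e)), c)), c, s(s(s(c)))))  →  m(s(pair(e, c)), c, m(s(pair(e, c)), c, s(s(s(c)))))   [R4 at 3.1.1.1]
3. m(s(pair(e, c)), c, m(s(pair(e, c)), c, s(s(s(c)))))  →  m(s(pair(e, c)), c, s(s(c)))   [R4 at 3]
4. m(s(pair(e, c)), c, s(s(c)))  →  s(c)   [R4 at ε]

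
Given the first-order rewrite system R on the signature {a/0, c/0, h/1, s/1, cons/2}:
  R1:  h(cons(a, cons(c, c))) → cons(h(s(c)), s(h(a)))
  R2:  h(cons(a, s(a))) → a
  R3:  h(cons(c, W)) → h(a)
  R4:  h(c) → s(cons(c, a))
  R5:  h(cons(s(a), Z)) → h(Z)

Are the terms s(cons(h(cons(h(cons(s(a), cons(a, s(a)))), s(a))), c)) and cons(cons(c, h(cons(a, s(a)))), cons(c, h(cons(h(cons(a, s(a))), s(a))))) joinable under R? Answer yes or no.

no — NF(t₁) = s(cons(a, c)), NF(t₂) = cons(cons(c, a), cons(c, a))

Reduce t₁ = s(cons(h(cons(h(cons(s(a), cons(a, s(a)))), s(a))), c)):
1. s(cons(h(cons(h(cons(s(a), cons(a, s(a)))), s(a))), c))  →  s(cons(h(cons(h(cons(a, s(a))), s(a))), c))   [R5 at 1.1.1.1]
2. s(cons(h(cons(h(cons(a, s(a))), s(a))), c))  →  s(cons(h(cons(a, s(a))), c))   [R2 at 1.1.1.1]
3. s(cons(h(cons(a, s(a))), c))  →  s(cons(a, c))   [R2 at 1.1]

Reduce t₂ = cons(cons(c, h(cons(a, s(a)))), cons(c, h(cons(h(cons(a, s(a))), s(a))))):
1. cons(cons(c, h(cons(a, s(a)))), cons(c, h(cons(h(cons(a, s(a))), s(a)))))  →  cons(cons(c, a), cons(c, h(cons(h(cons(a, s(a))), s(a)))))   [R2 at 1.2]
2. cons(cons(c, a), cons(c, h(cons(h(cons(a, s(a))), s(a)))))  →  cons(cons(c, a), cons(c, h(cons(a, s(a)))))   [R2 at 2.2.1.1]
3. cons(cons(c, a), cons(c, h(cons(a, s(a)))))  →  cons(cons(c, a), cons(c, a))   [R2 at 2.2]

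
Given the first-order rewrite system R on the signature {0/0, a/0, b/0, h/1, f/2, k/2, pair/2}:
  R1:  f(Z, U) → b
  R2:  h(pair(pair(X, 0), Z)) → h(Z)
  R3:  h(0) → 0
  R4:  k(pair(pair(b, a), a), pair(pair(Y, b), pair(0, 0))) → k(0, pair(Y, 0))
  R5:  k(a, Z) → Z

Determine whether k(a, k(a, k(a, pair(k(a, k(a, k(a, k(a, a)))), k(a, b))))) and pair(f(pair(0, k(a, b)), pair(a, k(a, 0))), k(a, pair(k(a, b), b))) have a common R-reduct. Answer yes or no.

no — NF(t₁) = pair(a, b), NF(t₂) = pair(b, pair(b, b))

Reduce t₁ = k(a, k(a, k(a, pair(k(a, k(a, k(a, k(a, a)))), k(a, b))))):
1. k(a, k(a, k(a, pair(k(a, k(a, k(a, k(a, a)))), k(a, b)))))  →  k(a, k(a, pair(k(a, k(a, k(a, k(a, a)))), k(a, b))))   [R5 at ε]
2. k(a, k(a, pair(k(a, k(a, k(a, k(a, a)))), k(a, b))))  →  k(a, pair(k(a, k(a, k(a, k(a, a)))), k(a, b)))   [R5 at ε]
3. k(a, pair(k(a, k(a, k(a, k(a, a)))), k(a, b)))  →  pair(k(a, k(a, k(a, k(a, a)))), k(a, b))   [R5 at ε]
4. pair(k(a, k(a, k(a, k(a, a)))), k(a, b))  →  pair(k(a, k(a, k(a, a))), k(a, b))   [R5 at 1]
5. pair(k(a, k(a, k(a, a))), k(a, b))  →  pair(k(a, k(a, a)), k(a, b))   [R5 at 1]
6. pair(k(a, k(a, a)), k(a, b))  →  pair(k(a, a), k(a, b))   [R5 at 1]
7. pair(k(a, a), k(a, b))  →  pair(a, k(a, b))   [R5 at 1]
8. pair(a, k(a, b))  →  pair(a, b)   [R5 at 2]

Reduce t₂ = pair(f(pair(0, k(a, b)), pair(a, k(a, 0))), k(a, pair(k(a, b), b))):
1. pair(f(pair(0, k(a, b)), pair(a, k(a, 0))), k(a, pair(k(a, b), b)))  →  pair(b, k(a, pair(k(a, b), b)))   [R1 at 1]
2. pair(b, k(a, pair(k(a, b), b)))  →  pair(b, pair(k(a, b), b))   [R5 at 2]
3. pair(b, pair(k(a, b), b))  →  pair(b, pair(b, b))   [R5 at 2.1]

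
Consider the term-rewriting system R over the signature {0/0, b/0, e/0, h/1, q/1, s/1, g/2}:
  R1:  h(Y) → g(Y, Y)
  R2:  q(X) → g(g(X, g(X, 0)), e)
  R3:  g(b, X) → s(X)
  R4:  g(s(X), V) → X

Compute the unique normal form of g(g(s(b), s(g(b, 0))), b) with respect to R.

s(b)

1. g(g(s(b), s(g(b, 0))), b)  →  g(b, b)   [R4 at 1]
2. g(b, b)  →  s(b)   [R3 at ε]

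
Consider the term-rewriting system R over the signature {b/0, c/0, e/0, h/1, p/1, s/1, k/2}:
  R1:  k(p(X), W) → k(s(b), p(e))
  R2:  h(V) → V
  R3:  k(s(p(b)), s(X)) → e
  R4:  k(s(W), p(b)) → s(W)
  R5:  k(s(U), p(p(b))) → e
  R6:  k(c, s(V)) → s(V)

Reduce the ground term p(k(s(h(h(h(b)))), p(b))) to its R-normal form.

p(s(b))

1. p(k(s(h(h(h(b)))), p(b)))  →  p(s(h(h(h(b)))))   [R4 at 1]
2. p(s(h(h(h(b)))))  →  p(s(h(h(b))))   [R2 at 1.1]
3. p(s(h(h(b))))  →  p(s(h(b)))   [R2 at 1.1]
4. p(s(h(b)))  →  p(s(b))   [R2 at 1.1]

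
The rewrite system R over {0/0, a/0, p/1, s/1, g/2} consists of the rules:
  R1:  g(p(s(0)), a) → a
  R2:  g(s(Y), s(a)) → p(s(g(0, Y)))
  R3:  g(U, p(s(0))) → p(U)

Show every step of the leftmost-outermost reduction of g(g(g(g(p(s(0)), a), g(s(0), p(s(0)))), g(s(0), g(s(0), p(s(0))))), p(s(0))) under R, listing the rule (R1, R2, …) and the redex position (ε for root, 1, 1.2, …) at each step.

1. g(g(g(g(p(s(0)), a), g(s(0), p(s(0)))), g(s(0), g(s(0), p(s(0))))), p(s(0)))  →  p(g(g(g(p(s(0)), a), g(s(0), p(s(0)))), g(s(0), g(s(0), p(s(0))))))   [R3 at ε]
2. p(g(g(g(p(s(0)), a), g(s(0), p(s(0)))), g(s(0), g(s(0), p(s(0))))))  →  p(g(g(a, g(s(0), p(s(0)))), g(s(0), g(s(0), p(s(0))))))   [R1 at 1.1.1]
3. p(g(g(a, g(s(0), p(s(0)))), g(s(0), g(s(0), p(s(0))))))  →  p(g(g(a, p(s(0))), g(s(0), g(s(0), p(s(0))))))   [R3 at 1.1.2]
4. p(g(g(a, p(s(0))), g(s(0), g(s(0), p(s(0))))))  →  p(g(p(a), g(s(0), g(s(0), p(s(0))))))   [R3 at 1.1]
5. p(g(p(a), g(s(0), g(s(0), p(s(0))))))  →  p(g(p(a), g(s(0), p(s(0)))))   [R3 at 1.2.2]
6. p(g(p(a), g(s(0), p(s(0)))))  →  p(g(p(a), p(s(0))))   [R3 at 1.2]
7. p(g(p(a), p(s(0))))  →  p(p(p(a)))   [R3 at 1]

p(p(p(a)))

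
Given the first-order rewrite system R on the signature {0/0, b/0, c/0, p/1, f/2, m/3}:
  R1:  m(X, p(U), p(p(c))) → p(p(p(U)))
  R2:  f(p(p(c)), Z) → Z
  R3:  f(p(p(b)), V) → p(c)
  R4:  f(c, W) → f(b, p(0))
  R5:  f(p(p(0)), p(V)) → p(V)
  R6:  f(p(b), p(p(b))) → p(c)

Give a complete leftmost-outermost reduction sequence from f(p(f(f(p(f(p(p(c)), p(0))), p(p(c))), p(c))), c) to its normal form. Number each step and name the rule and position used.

c

1. f(p(f(f(p(f(p(p(c)), p(0))), p(p(c))), p(c))), c)  →  f(p(f(f(p(p(0)), p(p(c))), p(c))), c)   [R2 at 1.1.1.1.1]
2. f(p(f(f(p(p(0)), p(p(c))), p(c))), c)  →  f(p(f(p(p(c)), p(c))), c)   [R5 at 1.1.1]
3. f(p(f(p(p(c)), p(c))), c)  →  f(p(p(c)), c)   [R2 at 1.1]
4. f(p(p(c)), c)  →  c   [R2 at ε]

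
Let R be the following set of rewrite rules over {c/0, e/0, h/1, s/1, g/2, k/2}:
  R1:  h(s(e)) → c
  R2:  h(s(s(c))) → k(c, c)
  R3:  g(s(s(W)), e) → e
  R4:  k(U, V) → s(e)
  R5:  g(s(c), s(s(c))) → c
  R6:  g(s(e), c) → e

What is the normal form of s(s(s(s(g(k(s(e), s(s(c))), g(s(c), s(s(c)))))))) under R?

1. s(s(s(s(g(k(s(e), s(s(c))), g(s(c), s(s(c))))))))  →  s(s(s(s(g(s(e), g(s(c), s(s(c))))))))   [R4 at 1.1.1.1.1]
2. s(s(s(s(g(s(e), g(s(c), s(s(c))))))))  →  s(s(s(s(g(s(e), c)))))   [R5 at 1.1.1.1.2]
3. s(s(s(s(g(s(e), c)))))  →  s(s(s(s(e))))   [R6 at 1.1.1.1]

s(s(s(s(e))))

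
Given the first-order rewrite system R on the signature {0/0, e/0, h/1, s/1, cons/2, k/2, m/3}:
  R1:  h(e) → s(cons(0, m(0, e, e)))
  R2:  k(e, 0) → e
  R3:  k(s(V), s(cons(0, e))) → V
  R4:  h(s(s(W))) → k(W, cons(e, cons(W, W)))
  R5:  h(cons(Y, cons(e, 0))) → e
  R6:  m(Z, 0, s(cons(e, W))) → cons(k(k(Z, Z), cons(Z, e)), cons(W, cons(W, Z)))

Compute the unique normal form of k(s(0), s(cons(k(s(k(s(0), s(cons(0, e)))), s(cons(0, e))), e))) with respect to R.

1. k(s(0), s(cons(k(s(k(s(0), s(cons(0, e)))), s(cons(0, e))), e)))  →  k(s(0), s(cons(k(s(0), s(cons(0, e))), e)))   [R3 at 2.1.1]
2. k(s(0), s(cons(k(s(0), s(cons(0, e))), e)))  →  k(s(0), s(cons(0, e)))   [R3 at 2.1.1]
3. k(s(0), s(cons(0, e)))  →  0   [R3 at ε]

0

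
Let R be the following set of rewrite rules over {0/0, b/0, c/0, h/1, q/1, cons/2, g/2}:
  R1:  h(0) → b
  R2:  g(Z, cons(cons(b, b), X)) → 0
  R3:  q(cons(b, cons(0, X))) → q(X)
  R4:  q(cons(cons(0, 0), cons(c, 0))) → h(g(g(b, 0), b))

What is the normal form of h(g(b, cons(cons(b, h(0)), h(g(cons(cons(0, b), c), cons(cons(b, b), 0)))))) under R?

1. h(g(b, cons(cons(b, h(0)), h(g(cons(cons(0, b), c), cons(cons(b, b), 0))))))  →  h(g(b, cons(cons(b, b), h(g(cons(cons(0, b), c), cons(cons(b, b), 0))))))   [R1 at 1.2.1.2]
2. h(g(b, cons(cons(b, b), h(g(cons(cons(0, b), c), cons(cons(b, b), 0))))))  →  h(0)   [R2 at 1]
3. h(0)  →  b   [R1 at ε]

b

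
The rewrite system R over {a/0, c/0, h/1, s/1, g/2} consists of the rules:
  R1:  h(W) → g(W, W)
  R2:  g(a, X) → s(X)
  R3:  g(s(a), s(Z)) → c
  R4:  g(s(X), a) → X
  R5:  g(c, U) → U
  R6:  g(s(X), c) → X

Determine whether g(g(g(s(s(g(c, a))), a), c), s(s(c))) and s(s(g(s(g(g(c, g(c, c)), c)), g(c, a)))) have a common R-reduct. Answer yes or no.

Reduce t₁ = g(g(g(s(s(g(c, a))), a), c), s(s(c))):
1. g(g(g(s(s(g(c, a))), a), c), s(s(c)))  →  g(g(s(g(c, a)), c), s(s(c)))   [R4 at 1.1]
2. g(g(s(g(c, a)), c), s(s(c)))  →  g(g(c, a), s(s(c)))   [R6 at 1]
3. g(g(c, a), s(s(c)))  →  g(a, s(s(c)))   [R5 at 1]
4. g(a, s(s(c)))  →  s(s(s(c)))   [R2 at ε]

Reduce t₂ = s(s(g(s(g(g(c, g(c, c)), c)), g(c, a)))):
1. s(s(g(s(g(g(c, g(c, c)), c)), g(c, a))))  →  s(s(g(s(g(g(c, c), c)), g(c, a))))   [R5 at 1.1.1.1.1]
2. s(s(g(s(g(g(c, c), c)), g(c, a))))  →  s(s(g(s(g(c, c)), g(c, a))))   [R5 at 1.1.1.1.1]
3. s(s(g(s(g(c, c)), g(c, a))))  →  s(s(g(s(c), g(c, a))))   [R5 at 1.1.1.1]
4. s(s(g(s(c), g(c, a))))  →  s(s(g(s(c), a)))   [R5 at 1.1.2]
5. s(s(g(s(c), a)))  →  s(s(c))   [R4 at 1.1]

no — NF(t₁) = s(s(s(c))), NF(t₂) = s(s(c))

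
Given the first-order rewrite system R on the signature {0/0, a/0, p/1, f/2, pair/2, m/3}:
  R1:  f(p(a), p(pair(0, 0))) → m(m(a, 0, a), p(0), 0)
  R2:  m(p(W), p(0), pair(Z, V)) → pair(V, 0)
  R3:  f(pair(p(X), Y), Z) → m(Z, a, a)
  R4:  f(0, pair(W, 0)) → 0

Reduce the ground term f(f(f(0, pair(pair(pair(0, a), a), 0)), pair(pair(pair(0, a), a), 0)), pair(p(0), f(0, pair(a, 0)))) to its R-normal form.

0

1. f(f(f(0, pair(pair(pair(0, a), a), 0)), pair(pair(pair(0, a), a), 0)), pair(p(0), f(0, pair(a, 0))))  →  f(f(0, pair(pair(pair(0, a), a), 0)), pair(p(0), f(0, pair(a, 0))))   [R4 at 1.1]
2. f(f(0, pair(pair(pair(0, a), a), 0)), pair(p(0), f(0, pair(a, 0))))  →  f(0, pair(p(0), f(0, pair(a, 0))))   [R4 at 1]
3. f(0, pair(p(0), f(0, pair(a, 0))))  →  f(0, pair(p(0), 0))   [R4 at 2.2]
4. f(0, pair(p(0), 0))  →  0   [R4 at ε]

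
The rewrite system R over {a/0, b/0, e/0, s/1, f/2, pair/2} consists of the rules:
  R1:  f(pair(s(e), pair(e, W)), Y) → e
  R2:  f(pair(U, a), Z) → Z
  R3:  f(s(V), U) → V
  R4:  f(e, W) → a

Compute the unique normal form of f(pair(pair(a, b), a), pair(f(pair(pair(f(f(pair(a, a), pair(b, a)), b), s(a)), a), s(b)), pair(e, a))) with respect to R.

pair(s(b), pair(e, a))

1. f(pair(pair(a, b), a), pair(f(pair(pair(f(f(pair(a, a), pair(b, a)), b), s(a)), a), s(b)), pair(e, a)))  →  pair(f(pair(pair(f(f(pair(a, a), pair(b, a)), b), s(a)), a), s(b)), pair(e, a))   [R2 at ε]
2. pair(f(pair(pair(f(f(pair(a, a), pair(b, a)), b), s(a)), a), s(b)), pair(e, a))  →  pair(s(b), pair(e, a))   [R2 at 1]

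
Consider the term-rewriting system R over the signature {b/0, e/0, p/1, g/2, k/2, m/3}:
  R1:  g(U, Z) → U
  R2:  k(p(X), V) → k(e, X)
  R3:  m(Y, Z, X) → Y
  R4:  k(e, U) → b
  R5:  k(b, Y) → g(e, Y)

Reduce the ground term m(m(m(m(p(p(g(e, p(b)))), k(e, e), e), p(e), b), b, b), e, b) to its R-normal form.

p(p(e))

1. m(m(m(m(p(p(g(e, p(b)))), k(e, e), e), p(e), b), b, b), e, b)  →  m(m(m(p(p(g(e, p(b)))), k(e, e), e), p(e), b), b, b)   [R3 at ε]
2. m(m(m(p(p(g(e, p(b)))), k(e, e), e), p(e), b), b, b)  →  m(m(p(p(g(e, p(b)))), k(e, e), e), p(e), b)   [R3 at ε]
3. m(m(p(p(g(e, p(b)))), k(e, e), e), p(e), b)  →  m(p(p(g(e, p(b)))), k(e, e), e)   [R3 at ε]
4. m(p(p(g(e, p(b)))), k(e, e), e)  →  p(p(g(e, p(b))))   [R3 at ε]
5. p(p(g(e, p(b))))  →  p(p(e))   [R1 at 1.1]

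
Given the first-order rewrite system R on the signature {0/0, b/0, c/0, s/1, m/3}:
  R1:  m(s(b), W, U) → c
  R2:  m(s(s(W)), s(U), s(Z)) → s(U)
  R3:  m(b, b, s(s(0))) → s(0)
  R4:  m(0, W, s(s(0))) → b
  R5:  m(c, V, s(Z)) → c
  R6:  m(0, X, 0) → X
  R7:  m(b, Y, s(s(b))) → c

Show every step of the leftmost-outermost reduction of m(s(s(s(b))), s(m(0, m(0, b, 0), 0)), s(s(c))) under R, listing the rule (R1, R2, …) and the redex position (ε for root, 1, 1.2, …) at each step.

s(b)

1. m(s(s(s(b))), s(m(0, m(0, b, 0), 0)), s(s(c)))  →  s(m(0, m(0, b, 0), 0))   [R2 at ε]
2. s(m(0, m(0, b, 0), 0))  →  s(m(0, b, 0))   [R6 at 1]
3. s(m(0, b, 0))  →  s(b)   [R6 at 1]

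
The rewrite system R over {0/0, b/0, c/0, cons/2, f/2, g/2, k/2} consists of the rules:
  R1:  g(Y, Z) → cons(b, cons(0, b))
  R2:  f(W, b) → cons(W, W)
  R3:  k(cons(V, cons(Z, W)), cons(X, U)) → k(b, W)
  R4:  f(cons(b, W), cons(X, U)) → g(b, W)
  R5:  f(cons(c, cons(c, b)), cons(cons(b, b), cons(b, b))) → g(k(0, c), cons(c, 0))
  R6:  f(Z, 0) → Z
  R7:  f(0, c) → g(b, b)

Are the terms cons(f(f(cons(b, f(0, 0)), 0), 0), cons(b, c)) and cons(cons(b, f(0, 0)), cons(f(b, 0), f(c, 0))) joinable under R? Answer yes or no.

yes — NF(t₁) = cons(cons(b, 0), cons(b, c)), NF(t₂) = cons(cons(b, 0), cons(b, c))

Reduce t₁ = cons(f(f(cons(b, f(0, 0)), 0), 0), cons(b, c)):
1. cons(f(f(cons(b, f(0, 0)), 0), 0), cons(b, c))  →  cons(f(cons(b, f(0, 0)), 0), cons(b, c))   [R6 at 1]
2. cons(f(cons(b, f(0, 0)), 0), cons(b, c))  →  cons(cons(b, f(0, 0)), cons(b, c))   [R6 at 1]
3. cons(cons(b, f(0, 0)), cons(b, c))  →  cons(cons(b, 0), cons(b, c))   [R6 at 1.2]

Reduce t₂ = cons(cons(b, f(0, 0)), cons(f(b, 0), f(c, 0))):
1. cons(cons(b, f(0, 0)), cons(f(b, 0), f(c, 0)))  →  cons(cons(b, 0), cons(f(b, 0), f(c, 0)))   [R6 at 1.2]
2. cons(cons(b, 0), cons(f(b, 0), f(c, 0)))  →  cons(cons(b, 0), cons(b, f(c, 0)))   [R6 at 2.1]
3. cons(cons(b, 0), cons(b, f(c, 0)))  →  cons(cons(b, 0), cons(b, c))   [R6 at 2.2]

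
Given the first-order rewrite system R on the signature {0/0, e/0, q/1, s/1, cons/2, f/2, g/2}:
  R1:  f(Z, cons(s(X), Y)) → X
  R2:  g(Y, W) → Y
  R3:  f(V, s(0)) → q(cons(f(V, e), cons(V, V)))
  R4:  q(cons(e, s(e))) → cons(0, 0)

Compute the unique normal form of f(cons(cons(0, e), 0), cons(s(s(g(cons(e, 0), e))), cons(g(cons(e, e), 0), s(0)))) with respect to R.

s(cons(e, 0))

1. f(cons(cons(0, e), 0), cons(s(s(g(cons(e, 0), e))), cons(g(cons(e, e), 0), s(0))))  →  s(g(cons(e, 0), e))   [R1 at ε]
2. s(g(cons(e, 0), e))  →  s(cons(e, 0))   [R2 at 1]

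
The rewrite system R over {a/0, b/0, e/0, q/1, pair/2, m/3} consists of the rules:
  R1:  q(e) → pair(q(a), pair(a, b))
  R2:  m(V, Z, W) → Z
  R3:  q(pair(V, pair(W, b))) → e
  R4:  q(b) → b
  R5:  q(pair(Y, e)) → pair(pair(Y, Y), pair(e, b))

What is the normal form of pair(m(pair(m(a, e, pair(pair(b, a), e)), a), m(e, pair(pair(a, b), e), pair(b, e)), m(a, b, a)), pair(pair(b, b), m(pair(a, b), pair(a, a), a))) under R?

pair(pair(pair(a, b), e), pair(pair(b, b), pair(a, a)))

1. pair(m(pair(m(a, e, pair(pair(b, a), e)), a), m(e, pair(pair(a, b), e), pair(b, e)), m(a, b, a)), pair(pair(b, b), m(pair(a, b), pair(a, a), a)))  →  pair(m(e, pair(pair(a, b), e), pair(b, e)), pair(pair(b, b), m(pair(a, b), pair(a, a), a)))   [R2 at 1]
2. pair(m(e, pair(pair(a, b), e), pair(b, e)), pair(pair(b, b), m(pair(a, b), pair(a, a), a)))  →  pair(pair(pair(a, b), e), pair(pair(b, b), m(pair(a, b), pair(a, a), a)))   [R2 at 1]
3. pair(pair(pair(a, b), e), pair(pair(b, b), m(pair(a, b), pair(a, a), a)))  →  pair(pair(pair(a, b), e), pair(pair(b, b), pair(a, a)))   [R2 at 2.2]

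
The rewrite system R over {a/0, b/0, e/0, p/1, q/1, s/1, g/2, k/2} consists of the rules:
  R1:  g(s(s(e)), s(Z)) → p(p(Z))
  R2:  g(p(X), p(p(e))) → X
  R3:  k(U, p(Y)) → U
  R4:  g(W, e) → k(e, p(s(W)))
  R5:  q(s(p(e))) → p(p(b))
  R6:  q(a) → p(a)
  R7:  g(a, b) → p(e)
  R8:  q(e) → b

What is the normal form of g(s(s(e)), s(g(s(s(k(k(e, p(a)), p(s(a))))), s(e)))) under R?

p(p(p(p(e))))

1. g(s(s(e)), s(g(s(s(k(k(e, p(a)), p(s(a))))), s(e))))  →  p(p(g(s(s(k(k(e, p(a)), p(s(a))))), s(e))))   [R1 at ε]
2. p(p(g(s(s(k(k(e, p(a)), p(s(a))))), s(e))))  →  p(p(g(s(s(k(e, p(a)))), s(e))))   [R3 at 1.1.1.1.1]
3. p(p(g(s(s(k(e, p(a)))), s(e))))  →  p(p(g(s(s(e)), s(e))))   [R3 at 1.1.1.1.1]
4. p(p(g(s(s(e)), s(e))))  →  p(p(p(p(e))))   [R1 at 1.1]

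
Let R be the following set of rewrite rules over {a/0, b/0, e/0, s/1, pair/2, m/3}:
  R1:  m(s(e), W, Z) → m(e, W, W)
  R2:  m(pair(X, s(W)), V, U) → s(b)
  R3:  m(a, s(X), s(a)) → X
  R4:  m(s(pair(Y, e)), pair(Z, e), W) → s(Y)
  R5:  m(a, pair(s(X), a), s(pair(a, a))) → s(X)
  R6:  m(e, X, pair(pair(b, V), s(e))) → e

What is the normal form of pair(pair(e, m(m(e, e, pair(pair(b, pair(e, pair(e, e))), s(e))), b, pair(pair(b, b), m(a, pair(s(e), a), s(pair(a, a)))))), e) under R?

1. pair(pair(e, m(m(e, e, pair(pair(b, pair(e, pair(e, e))), s(e))), b, pair(pair(b, b), m(a, pair(s(e), a), s(pair(a, a)))))), e)  →  pair(pair(e, m(e, b, pair(pair(b, b), m(a, pair(s(e), a), s(pair(a, a)))))), e)   [R6 at 1.2.1]
2. pair(pair(e, m(e, b, pair(pair(b, b), m(a, pair(s(e), a), s(pair(a, a)))))), e)  →  pair(pair(e, m(e, b, pair(pair(b, b), s(e)))), e)   [R5 at 1.2.3.2]
3. pair(pair(e, m(e, b, pair(pair(b, b), s(e)))), e)  →  pair(pair(e, e), e)   [R6 at 1.2]

pair(pair(e, e), e)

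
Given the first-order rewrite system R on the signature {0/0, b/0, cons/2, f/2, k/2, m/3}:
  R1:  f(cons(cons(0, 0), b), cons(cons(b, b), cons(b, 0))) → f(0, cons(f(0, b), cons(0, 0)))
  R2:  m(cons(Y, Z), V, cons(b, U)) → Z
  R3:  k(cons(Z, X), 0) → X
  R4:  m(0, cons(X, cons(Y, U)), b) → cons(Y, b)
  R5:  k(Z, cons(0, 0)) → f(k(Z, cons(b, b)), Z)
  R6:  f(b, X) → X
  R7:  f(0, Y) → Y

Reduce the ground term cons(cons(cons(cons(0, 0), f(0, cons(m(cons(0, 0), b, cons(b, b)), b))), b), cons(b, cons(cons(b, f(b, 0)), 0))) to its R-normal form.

1. cons(cons(cons(cons(0, 0), f(0, cons(m(cons(0, 0), b, cons(b, b)), b))), b), cons(b, cons(cons(b, f(b, 0)), 0)))  →  cons(cons(cons(cons(0, 0), cons(m(cons(0, 0), b, cons(b, b)), b)), b), cons(b, cons(cons(b, f(b, 0)), 0)))   [R7 at 1.1.2]
2. cons(cons(cons(cons(0, 0), cons(m(cons(0, 0), b, cons(b, b)), b)), b), cons(b, cons(cons(b, f(b, 0)), 0)))  →  cons(cons(cons(cons(0, 0), cons(0, b)), b), cons(b, cons(cons(b, f(b, 0)), 0)))   [R2 at 1.1.2.1]
3. cons(cons(cons(cons(0, 0), cons(0, b)), b), cons(b, cons(cons(b, f(b, 0)), 0)))  →  cons(cons(cons(cons(0, 0), cons(0, b)), b), cons(b, cons(cons(b, 0), 0)))   [R6 at 2.2.1.2]

cons(cons(cons(cons(0, 0), cons(0, b)), b), cons(b, cons(cons(b, 0), 0)))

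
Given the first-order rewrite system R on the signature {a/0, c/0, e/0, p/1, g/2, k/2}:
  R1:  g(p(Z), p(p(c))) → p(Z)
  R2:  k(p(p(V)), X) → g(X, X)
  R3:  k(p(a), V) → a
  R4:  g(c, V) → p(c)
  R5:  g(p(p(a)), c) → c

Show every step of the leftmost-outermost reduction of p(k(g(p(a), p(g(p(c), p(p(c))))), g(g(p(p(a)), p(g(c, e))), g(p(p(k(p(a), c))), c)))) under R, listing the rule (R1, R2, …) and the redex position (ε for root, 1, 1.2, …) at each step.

1. p(k(g(p(a), p(g(p(c), p(p(c))))), g(g(p(p(a)), p(g(c, e))), g(p(p(k(p(a), c))), c))))  →  p(k(g(p(a), p(p(c))), g(g(p(p(a)), p(g(c, e))), g(p(p(k(p(a), c))), c))))   [R1 at 1.1.2.1]
2. p(k(g(p(a), p(p(c))), g(g(p(p(a)), p(g(c, e))), g(p(p(k(p(a), c))), c))))  →  p(k(p(a), g(g(p(p(a)), p(g(c, e))), g(p(p(k(p(a), c))), c))))   [R1 at 1.1]
3. p(k(p(a), g(g(p(p(a)), p(g(c, e))), g(p(p(k(p(a), c))), c))))  →  p(a)   [R3 at 1]

p(a)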